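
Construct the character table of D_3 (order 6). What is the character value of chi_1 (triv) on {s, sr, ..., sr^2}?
Conjugacy classes: {e} of size 1, {r^1, r^2} of size 2, {s, sr, ..., sr^2} of size 3.
Character table:
  irrep \ class              {e} (size 1)  {r^1, r^2} (size 2)  {s, sr, ..., sr^2} (size 3)
  chi_1 (triv)               1             1                    1                          
  chi_2 (sign: r->1, s->-1)  1             1                    -1                         
  chi_3 (2d, j=1)            2             -1                   0                          

Spot check: chi_1 (triv) on {s, sr, ..., sr^2} = 1.

Explanation: D_3 has order 2*3 = 6 with 3 conjugacy classes, hence 3 irreducibles. Sum of squared dims 1 + 1 + 4 = 6 = |G|. Linear characters come from the abelianisation; the 2-dimensional irreps have character r^k -> 2*cos(2*pi*j*k/3), reflections -> 0.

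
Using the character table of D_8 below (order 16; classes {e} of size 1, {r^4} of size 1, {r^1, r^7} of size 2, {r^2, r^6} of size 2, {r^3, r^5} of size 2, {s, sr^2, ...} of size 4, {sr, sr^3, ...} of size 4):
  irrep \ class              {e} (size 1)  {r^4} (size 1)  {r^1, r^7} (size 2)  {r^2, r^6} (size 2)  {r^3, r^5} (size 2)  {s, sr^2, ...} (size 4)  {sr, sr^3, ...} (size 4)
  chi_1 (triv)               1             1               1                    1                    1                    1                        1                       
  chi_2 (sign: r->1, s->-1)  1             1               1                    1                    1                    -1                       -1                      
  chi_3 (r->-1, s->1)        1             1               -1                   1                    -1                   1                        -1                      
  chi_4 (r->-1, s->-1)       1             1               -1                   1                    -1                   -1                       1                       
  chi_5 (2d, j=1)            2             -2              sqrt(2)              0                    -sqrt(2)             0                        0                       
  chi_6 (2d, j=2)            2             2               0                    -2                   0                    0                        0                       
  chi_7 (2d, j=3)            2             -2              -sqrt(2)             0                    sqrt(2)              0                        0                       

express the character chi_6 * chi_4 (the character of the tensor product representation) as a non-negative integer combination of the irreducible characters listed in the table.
chi_6 tensor chi_4 = chi_6 (all other irreducibles have multiplicity 0).

Working: The character of a tensor product is the pointwise product (chi_6 * chi_4)(C) = chi_6(C) * chi_4(C):
  {e}: (2)*(1), {r^4}: (2)*(1), {r^1, r^7}: (0)*(-1), {r^2, r^6}: (-2)*(1), {r^3, r^5}: (0)*(-1), {s, sr^2, ...}: (0)*(-1), {sr, sr^3, ...}: (0)*(1)
so (chi_6 * chi_4) takes values
  {e} -> 2, {r^4} -> 2, {r^1, r^7} -> 0, {r^2, r^6} -> -2, {r^3, r^5} -> 0, {s, sr^2, ...} -> 0, {sr, sr^3, ...} -> 0.
Now take the inner product of this character with each irreducible chi from the table, <chi_6*chi_4, chi> = (1/16) sum_C |C| (chi_6*chi_4)(C) conj(chi(C)):
  <chi_6*chi_4, chi_1> = (1/16)[1*(2)*conj(1) + 1*(2)*conj(1) + 2*(0)*conj(1) + 2*(-2)*conj(1) + 2*(0)*conj(1) + 4*(0)*conj(1) + 4*(0)*conj(1)]
      = (1/16)[(2) + (2) + (0) + (-4) + (0) + (0) + (0)] = 0/16 = 0
  <chi_6*chi_4, chi_2> = (1/16)[1*(2)*conj(1) + 1*(2)*conj(1) + 2*(0)*conj(1) + 2*(-2)*conj(1) + 2*(0)*conj(1) + 4*(0)*conj(-1) + 4*(0)*conj(-1)]
      = (1/16)[(2) + (2) + (0) + (-4) + (0) + (0) + (0)] = 0/16 = 0
  <chi_6*chi_4, chi_3> = (1/16)[1*(2)*conj(1) + 1*(2)*conj(1) + 2*(0)*conj(-1) + 2*(-2)*conj(1) + 2*(0)*conj(-1) + 4*(0)*conj(1) + 4*(0)*conj(-1)]
      = (1/16)[(2) + (2) + (0) + (-4) + (0) + (0) + (0)] = 0/16 = 0
  <chi_6*chi_4, chi_4> = (1/16)[1*(2)*conj(1) + 1*(2)*conj(1) + 2*(0)*conj(-1) + 2*(-2)*conj(1) + 2*(0)*conj(-1) + 4*(0)*conj(-1) + 4*(0)*conj(1)]
      = (1/16)[(2) + (2) + (0) + (-4) + (0) + (0) + (0)] = 0/16 = 0
  <chi_6*chi_4, chi_5> = (1/16)[1*(2)*conj(2) + 1*(2)*conj(-2) + 2*(0)*conj(sqrt(2)) + 2*(-2)*conj(0) + 2*(0)*conj(-sqrt(2)) + 4*(0)*conj(0) + 4*(0)*conj(0)]
      = (1/16)[(4) + (-4) + (0) + (0) + (0) + (0) + (0)] = 0/16 = 0
  <chi_6*chi_4, chi_6> = (1/16)[1*(2)*conj(2) + 1*(2)*conj(2) + 2*(0)*conj(0) + 2*(-2)*conj(-2) + 2*(0)*conj(0) + 4*(0)*conj(0) + 4*(0)*conj(0)]
      = (1/16)[(4) + (4) + (0) + (8) + (0) + (0) + (0)] = 16/16 = 1
  <chi_6*chi_4, chi_7> = (1/16)[1*(2)*conj(2) + 1*(2)*conj(-2) + 2*(0)*conj(-sqrt(2)) + 2*(-2)*conj(0) + 2*(0)*conj(sqrt(2)) + 4*(0)*conj(0) + 4*(0)*conj(0)]
      = (1/16)[(4) + (-4) + (0) + (0) + (0) + (0) + (0)] = 0/16 = 0
Hence the multiplicities are chi_6: 1. Dimension check: dim(chi_6)*dim(chi_4) = 2*1 = 2 and sum (mult * dim) = 1*2 = 2.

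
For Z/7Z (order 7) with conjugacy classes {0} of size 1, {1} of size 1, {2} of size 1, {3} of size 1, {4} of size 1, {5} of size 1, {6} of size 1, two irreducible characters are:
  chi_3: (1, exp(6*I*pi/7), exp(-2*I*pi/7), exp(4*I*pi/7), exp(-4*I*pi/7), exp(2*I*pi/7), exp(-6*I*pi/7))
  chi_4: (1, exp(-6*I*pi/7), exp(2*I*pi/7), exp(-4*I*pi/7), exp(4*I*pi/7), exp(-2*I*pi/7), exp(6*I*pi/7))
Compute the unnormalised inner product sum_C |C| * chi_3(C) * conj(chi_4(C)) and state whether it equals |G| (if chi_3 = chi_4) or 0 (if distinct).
Sum = 0; so <chi_3, chi_4> = 0 (distinct irreducibles are orthogonal).

Details: Compute term by term over conjugacy classes (|C| * chi_3(C) * conj(chi_4(C))):
  1*(1)*conj(1) + 1*(exp(6*I*pi/7))*conj(exp(-6*I*pi/7)) + 1*(exp(-2*I*pi/7))*conj(exp(2*I*pi/7)) + 1*(exp(4*I*pi/7))*conj(exp(-4*I*pi/7)) + 1*(exp(-4*I*pi/7))*conj(exp(4*I*pi/7)) + 1*(exp(2*I*pi/7))*conj(exp(-2*I*pi/7)) + 1*(exp(-6*I*pi/7))*conj(exp(6*I*pi/7))
  = (1) + (exp(-2*I*pi/7)) + (exp(-4*I*pi/7)) + (exp(-6*I*pi/7)) + (exp(6*I*pi/7)) + (exp(4*I*pi/7)) + (exp(2*I*pi/7))
  = 0.
(Exp terms are combined using exp(i*s)*conj(exp(i*t)) = exp(i*(s-t)), and sums of them are collapsed using the identity that for every m > 1 the m distinct m-th roots of unity sum to 0, e.g. 1 + exp(2*I*pi/3) + exp(-2*I*pi/3) = 0.)
Dividing by |G| = 7 gives 0/7 = 0, matching the row-orthogonality relation <chi_3, chi_4> = [chi_3 = chi_4].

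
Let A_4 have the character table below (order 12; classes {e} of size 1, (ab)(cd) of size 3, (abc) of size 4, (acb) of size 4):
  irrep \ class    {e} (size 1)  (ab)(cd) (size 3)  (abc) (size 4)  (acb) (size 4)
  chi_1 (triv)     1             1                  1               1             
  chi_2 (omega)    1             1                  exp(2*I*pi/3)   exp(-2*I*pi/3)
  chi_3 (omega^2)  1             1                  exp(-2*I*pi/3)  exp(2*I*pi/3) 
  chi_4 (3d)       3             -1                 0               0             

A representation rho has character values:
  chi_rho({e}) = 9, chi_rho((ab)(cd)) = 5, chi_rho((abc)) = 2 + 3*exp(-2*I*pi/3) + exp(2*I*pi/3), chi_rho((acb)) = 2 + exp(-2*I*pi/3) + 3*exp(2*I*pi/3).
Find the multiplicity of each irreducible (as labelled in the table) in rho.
Multiplicities: chi_1: 2, chi_2: 1, chi_3: 3, chi_4: 1.

Why: Use <chi_rho, chi> = (1/|G|) sum_C |C| * chi_rho(C) * conj(chi(C)) with |G| = 12 for each irreducible chi in the table:
  <chi_rho, chi_1> = (1/12)[1*(9)*conj(1) + 3*(5)*conj(1) + 4*(2 + 3*exp(-2*I*pi/3) + exp(2*I*pi/3))*conj(1) + 4*(2 + exp(-2*I*pi/3) + 3*exp(2*I*pi/3))*conj(1)]
      = (1/12)[(9) + (15) + (8 + 12*exp(-2*I*pi/3) + 4*exp(2*I*pi/3)) + (8 + 4*exp(-2*I*pi/3) + 12*exp(2*I*pi/3))] = 24/12 = 2
  <chi_rho, chi_2> = (1/12)[1*(9)*conj(1) + 3*(5)*conj(1) + 4*(2 + 3*exp(-2*I*pi/3) + exp(2*I*pi/3))*conj(exp(2*I*pi/3)) + 4*(2 + exp(-2*I*pi/3) + 3*exp(2*I*pi/3))*conj(exp(-2*I*pi/3))]
      = (1/12)[(9) + (15) + (4 + 8*exp(-2*I*pi/3) + 12*exp(2*I*pi/3)) + (4 + 12*exp(-2*I*pi/3) + 8*exp(2*I*pi/3))] = 12/12 = 1
  <chi_rho, chi_3> = (1/12)[1*(9)*conj(1) + 3*(5)*conj(1) + 4*(2 + 3*exp(-2*I*pi/3) + exp(2*I*pi/3))*conj(exp(-2*I*pi/3)) + 4*(2 + exp(-2*I*pi/3) + 3*exp(2*I*pi/3))*conj(exp(2*I*pi/3))]
      = (1/12)[(9) + (15) + (12 + 4*exp(-2*I*pi/3) + 8*exp(2*I*pi/3)) + (12 + 8*exp(-2*I*pi/3) + 4*exp(2*I*pi/3))] = 36/12 = 3
  <chi_rho, chi_4> = (1/12)[1*(9)*conj(3) + 3*(5)*conj(-1) + 4*(2 + 3*exp(-2*I*pi/3) + exp(2*I*pi/3))*conj(0) + 4*(2 + exp(-2*I*pi/3) + 3*exp(2*I*pi/3))*conj(0)]
      = (1/12)[(27) + (-15) + (0) + (0)] = 12/12 = 1
(Exp terms are combined using exp(i*s)*conj(exp(i*t)) = exp(i*(s-t)), and sums of them are collapsed using the identity that for every m > 1 the m distinct m-th roots of unity sum to 0, e.g. 1 + exp(2*I*pi/3) + exp(-2*I*pi/3) = 0.)
Dimension check: dim(rho) = sum (mult * dim) = 2*1 + 1*1 + 3*1 + 1*3 = 9 = chi_rho(e) = 9.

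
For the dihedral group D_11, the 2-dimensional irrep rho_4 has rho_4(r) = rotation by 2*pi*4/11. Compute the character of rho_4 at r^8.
chi_{rho_4}(r^8) = 2*cos(2*pi*4*8/11) = 2*cos(2*pi/11)

Derivation: rho_4(r^8) is rotation by angle 2*pi*4*8/11, whose trace is 2*cos(2*pi*4*8/11) = 2*cos(2*pi/11).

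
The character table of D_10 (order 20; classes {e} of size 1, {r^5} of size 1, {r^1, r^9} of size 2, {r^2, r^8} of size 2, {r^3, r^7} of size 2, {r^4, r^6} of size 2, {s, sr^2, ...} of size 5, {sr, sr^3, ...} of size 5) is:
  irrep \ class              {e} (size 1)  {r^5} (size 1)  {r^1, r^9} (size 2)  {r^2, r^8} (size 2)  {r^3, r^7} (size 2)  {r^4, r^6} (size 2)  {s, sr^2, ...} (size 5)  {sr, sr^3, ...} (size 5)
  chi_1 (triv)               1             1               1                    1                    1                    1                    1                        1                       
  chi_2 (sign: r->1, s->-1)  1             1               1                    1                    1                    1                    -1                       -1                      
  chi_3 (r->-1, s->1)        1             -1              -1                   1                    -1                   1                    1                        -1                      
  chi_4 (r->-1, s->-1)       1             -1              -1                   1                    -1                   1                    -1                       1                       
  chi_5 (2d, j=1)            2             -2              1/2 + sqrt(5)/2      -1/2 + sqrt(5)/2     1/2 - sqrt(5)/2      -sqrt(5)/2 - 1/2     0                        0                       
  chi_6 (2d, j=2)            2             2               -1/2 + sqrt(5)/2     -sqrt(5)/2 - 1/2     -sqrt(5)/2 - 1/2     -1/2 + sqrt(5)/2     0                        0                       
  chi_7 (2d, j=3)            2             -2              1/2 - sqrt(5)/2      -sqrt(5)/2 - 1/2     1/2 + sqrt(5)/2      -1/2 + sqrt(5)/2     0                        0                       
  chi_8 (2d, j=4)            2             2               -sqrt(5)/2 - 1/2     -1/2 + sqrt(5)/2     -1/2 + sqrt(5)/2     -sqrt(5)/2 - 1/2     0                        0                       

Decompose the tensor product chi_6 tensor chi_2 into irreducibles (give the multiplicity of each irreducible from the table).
chi_6 tensor chi_2 = chi_6 (all other irreducibles have multiplicity 0).

Argument: The character of a tensor product is the pointwise product (chi_6 * chi_2)(C) = chi_6(C) * chi_2(C):
  {e}: (2)*(1), {r^5}: (2)*(1), {r^1, r^9}: (-1/2 + sqrt(5)/2)*(1), {r^2, r^8}: (-sqrt(5)/2 - 1/2)*(1), {r^3, r^7}: (-sqrt(5)/2 - 1/2)*(1), {r^4, r^6}: (-1/2 + sqrt(5)/2)*(1), {s, sr^2, ...}: (0)*(-1), {sr, sr^3, ...}: (0)*(-1)
so (chi_6 * chi_2) takes values
  {e} -> 2, {r^5} -> 2, {r^1, r^9} -> -1/2 + sqrt(5)/2, {r^2, r^8} -> -sqrt(5)/2 - 1/2, {r^3, r^7} -> -sqrt(5)/2 - 1/2, {r^4, r^6} -> -1/2 + sqrt(5)/2, {s, sr^2, ...} -> 0, {sr, sr^3, ...} -> 0.
Now take the inner product of this character with each irreducible chi from the table, <chi_6*chi_2, chi> = (1/20) sum_C |C| (chi_6*chi_2)(C) conj(chi(C)):
  <chi_6*chi_2, chi_1> = (1/20)[1*(2)*conj(1) + 1*(2)*conj(1) + 2*(-1/2 + sqrt(5)/2)*conj(1) + 2*(-sqrt(5)/2 - 1/2)*conj(1) + 2*(-sqrt(5)/2 - 1/2)*conj(1) + 2*(-1/2 + sqrt(5)/2)*conj(1) + 5*(0)*conj(1) + 5*(0)*conj(1)]
      = (1/20)[(2) + (2) + (-1 + sqrt(5)) + (-sqrt(5) - 1) + (-sqrt(5) - 1) + (-1 + sqrt(5)) + (0) + (0)] = 0/20 = 0
  <chi_6*chi_2, chi_2> = (1/20)[1*(2)*conj(1) + 1*(2)*conj(1) + 2*(-1/2 + sqrt(5)/2)*conj(1) + 2*(-sqrt(5)/2 - 1/2)*conj(1) + 2*(-sqrt(5)/2 - 1/2)*conj(1) + 2*(-1/2 + sqrt(5)/2)*conj(1) + 5*(0)*conj(-1) + 5*(0)*conj(-1)]
      = (1/20)[(2) + (2) + (-1 + sqrt(5)) + (-sqrt(5) - 1) + (-sqrt(5) - 1) + (-1 + sqrt(5)) + (0) + (0)] = 0/20 = 0
  <chi_6*chi_2, chi_3> = (1/20)[1*(2)*conj(1) + 1*(2)*conj(-1) + 2*(-1/2 + sqrt(5)/2)*conj(-1) + 2*(-sqrt(5)/2 - 1/2)*conj(1) + 2*(-sqrt(5)/2 - 1/2)*conj(-1) + 2*(-1/2 + sqrt(5)/2)*conj(1) + 5*(0)*conj(1) + 5*(0)*conj(-1)]
      = (1/20)[(2) + (-2) + (1 - sqrt(5)) + (-sqrt(5) - 1) + (1 + sqrt(5)) + (-1 + sqrt(5)) + (0) + (0)] = 0/20 = 0
  <chi_6*chi_2, chi_4> = (1/20)[1*(2)*conj(1) + 1*(2)*conj(-1) + 2*(-1/2 + sqrt(5)/2)*conj(-1) + 2*(-sqrt(5)/2 - 1/2)*conj(1) + 2*(-sqrt(5)/2 - 1/2)*conj(-1) + 2*(-1/2 + sqrt(5)/2)*conj(1) + 5*(0)*conj(-1) + 5*(0)*conj(1)]
      = (1/20)[(2) + (-2) + (1 - sqrt(5)) + (-sqrt(5) - 1) + (1 + sqrt(5)) + (-1 + sqrt(5)) + (0) + (0)] = 0/20 = 0
  <chi_6*chi_2, chi_5> = (1/20)[1*(2)*conj(2) + 1*(2)*conj(-2) + 2*(-1/2 + sqrt(5)/2)*conj(1/2 + sqrt(5)/2) + 2*(-sqrt(5)/2 - 1/2)*conj(-1/2 + sqrt(5)/2) + 2*(-sqrt(5)/2 - 1/2)*conj(1/2 - sqrt(5)/2) + 2*(-1/2 + sqrt(5)/2)*conj(-sqrt(5)/2 - 1/2) + 5*(0)*conj(0) + 5*(0)*conj(0)]
      = (1/20)[(4) + (-4) + (2) + (-2) + (2) + (-2) + (0) + (0)] = 0/20 = 0
  <chi_6*chi_2, chi_6> = (1/20)[1*(2)*conj(2) + 1*(2)*conj(2) + 2*(-1/2 + sqrt(5)/2)*conj(-1/2 + sqrt(5)/2) + 2*(-sqrt(5)/2 - 1/2)*conj(-sqrt(5)/2 - 1/2) + 2*(-sqrt(5)/2 - 1/2)*conj(-sqrt(5)/2 - 1/2) + 2*(-1/2 + sqrt(5)/2)*conj(-1/2 + sqrt(5)/2) + 5*(0)*conj(0) + 5*(0)*conj(0)]
      = (1/20)[(4) + (4) + (3 - sqrt(5)) + (sqrt(5) + 3) + (sqrt(5) + 3) + (3 - sqrt(5)) + (0) + (0)] = 20/20 = 1
  <chi_6*chi_2, chi_7> = (1/20)[1*(2)*conj(2) + 1*(2)*conj(-2) + 2*(-1/2 + sqrt(5)/2)*conj(1/2 - sqrt(5)/2) + 2*(-sqrt(5)/2 - 1/2)*conj(-sqrt(5)/2 - 1/2) + 2*(-sqrt(5)/2 - 1/2)*conj(1/2 + sqrt(5)/2) + 2*(-1/2 + sqrt(5)/2)*conj(-1/2 + sqrt(5)/2) + 5*(0)*conj(0) + 5*(0)*conj(0)]
      = (1/20)[(4) + (-4) + (-3 + sqrt(5)) + (sqrt(5) + 3) + (-3 - sqrt(5)) + (3 - sqrt(5)) + (0) + (0)] = 0/20 = 0
  <chi_6*chi_2, chi_8> = (1/20)[1*(2)*conj(2) + 1*(2)*conj(2) + 2*(-1/2 + sqrt(5)/2)*conj(-sqrt(5)/2 - 1/2) + 2*(-sqrt(5)/2 - 1/2)*conj(-1/2 + sqrt(5)/2) + 2*(-sqrt(5)/2 - 1/2)*conj(-1/2 + sqrt(5)/2) + 2*(-1/2 + sqrt(5)/2)*conj(-sqrt(5)/2 - 1/2) + 5*(0)*conj(0) + 5*(0)*conj(0)]
      = (1/20)[(4) + (4) + (-2) + (-2) + (-2) + (-2) + (0) + (0)] = 0/20 = 0
Hence the multiplicities are chi_6: 1. Dimension check: dim(chi_6)*dim(chi_2) = 2*1 = 2 and sum (mult * dim) = 1*2 = 2.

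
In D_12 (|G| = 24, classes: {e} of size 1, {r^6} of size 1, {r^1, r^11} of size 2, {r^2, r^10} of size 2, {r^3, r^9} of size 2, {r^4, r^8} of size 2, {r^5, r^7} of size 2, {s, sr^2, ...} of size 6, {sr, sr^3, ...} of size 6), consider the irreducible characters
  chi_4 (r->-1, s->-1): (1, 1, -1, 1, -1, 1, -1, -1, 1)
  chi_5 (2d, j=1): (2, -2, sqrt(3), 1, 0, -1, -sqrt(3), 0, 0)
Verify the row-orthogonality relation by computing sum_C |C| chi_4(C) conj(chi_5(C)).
Sum = 0; so <chi_4, chi_5> = 0 (distinct irreducibles are orthogonal).

Solution. Compute term by term over conjugacy classes (|C| * chi_4(C) * conj(chi_5(C))):
  1*(1)*conj(2) + 1*(1)*conj(-2) + 2*(-1)*conj(sqrt(3)) + 2*(1)*conj(1) + 2*(-1)*conj(0) + 2*(1)*conj(-1) + 2*(-1)*conj(-sqrt(3)) + 6*(-1)*conj(0) + 6*(1)*conj(0)
  = (2) + (-2) + (-2*sqrt(3)) + (2) + (0) + (-2) + (2*sqrt(3)) + (0) + (0)
  = 0.
Dividing by |G| = 24 gives 0/24 = 0, matching the row-orthogonality relation <chi_4, chi_5> = [chi_4 = chi_5].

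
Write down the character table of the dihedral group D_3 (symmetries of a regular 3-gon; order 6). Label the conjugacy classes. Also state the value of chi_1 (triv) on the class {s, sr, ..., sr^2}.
Conjugacy classes: {e} of size 1, {r^1, r^2} of size 2, {s, sr, ..., sr^2} of size 3.
Character table:
  irrep \ class              {e} (size 1)  {r^1, r^2} (size 2)  {s, sr, ..., sr^2} (size 3)
  chi_1 (triv)               1             1                    1                          
  chi_2 (sign: r->1, s->-1)  1             1                    -1                         
  chi_3 (2d, j=1)            2             -1                   0                          

Spot check: chi_1 (triv) on {s, sr, ..., sr^2} = 1.

D_3 has order 2*3 = 6 with 3 conjugacy classes, hence 3 irreducibles. Sum of squared dims 1 + 1 + 4 = 6 = |G|. Linear characters come from the abelianisation; the 2-dimensional irreps have character r^k -> 2*cos(2*pi*j*k/3), reflections -> 0.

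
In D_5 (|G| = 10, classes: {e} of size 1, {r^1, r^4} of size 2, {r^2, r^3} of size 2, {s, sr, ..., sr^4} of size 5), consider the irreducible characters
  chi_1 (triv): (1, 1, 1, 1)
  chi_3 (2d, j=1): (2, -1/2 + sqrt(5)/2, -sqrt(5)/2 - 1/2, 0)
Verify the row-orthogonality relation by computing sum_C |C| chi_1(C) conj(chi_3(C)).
Sum = 0; so <chi_1, chi_3> = 0 (distinct irreducibles are orthogonal).

Compute term by term over conjugacy classes (|C| * chi_1(C) * conj(chi_3(C))):
  1*(1)*conj(2) + 2*(1)*conj(-1/2 + sqrt(5)/2) + 2*(1)*conj(-sqrt(5)/2 - 1/2) + 5*(1)*conj(0)
  = (2) + (-1 + sqrt(5)) + (-sqrt(5) - 1) + (0)
  = 0.
Dividing by |G| = 10 gives 0/10 = 0, matching the row-orthogonality relation <chi_1, chi_3> = [chi_1 = chi_3].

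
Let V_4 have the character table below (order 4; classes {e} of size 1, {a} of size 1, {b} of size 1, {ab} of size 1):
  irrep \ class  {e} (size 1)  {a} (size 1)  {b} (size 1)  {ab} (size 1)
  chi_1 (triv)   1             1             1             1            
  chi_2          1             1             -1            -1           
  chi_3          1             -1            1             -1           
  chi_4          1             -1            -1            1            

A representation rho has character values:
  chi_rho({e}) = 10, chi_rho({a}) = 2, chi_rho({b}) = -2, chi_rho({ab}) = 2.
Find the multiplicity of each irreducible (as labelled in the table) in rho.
Multiplicities: chi_1: 3, chi_2: 3, chi_3: 1, chi_4: 3.

Why: Use <chi_rho, chi> = (1/|G|) sum_C |C| * chi_rho(C) * conj(chi(C)) with |G| = 4 for each irreducible chi in the table:
  <chi_rho, chi_1> = (1/4)[1*(10)*conj(1) + 1*(2)*conj(1) + 1*(-2)*conj(1) + 1*(2)*conj(1)]
      = (1/4)[(10) + (2) + (-2) + (2)] = 12/4 = 3
  <chi_rho, chi_2> = (1/4)[1*(10)*conj(1) + 1*(2)*conj(1) + 1*(-2)*conj(-1) + 1*(2)*conj(-1)]
      = (1/4)[(10) + (2) + (2) + (-2)] = 12/4 = 3
  <chi_rho, chi_3> = (1/4)[1*(10)*conj(1) + 1*(2)*conj(-1) + 1*(-2)*conj(1) + 1*(2)*conj(-1)]
      = (1/4)[(10) + (-2) + (-2) + (-2)] = 4/4 = 1
  <chi_rho, chi_4> = (1/4)[1*(10)*conj(1) + 1*(2)*conj(-1) + 1*(-2)*conj(-1) + 1*(2)*conj(1)]
      = (1/4)[(10) + (-2) + (2) + (2)] = 12/4 = 3
Dimension check: dim(rho) = sum (mult * dim) = 3*1 + 3*1 + 1*1 + 3*1 = 10 = chi_rho(e) = 10.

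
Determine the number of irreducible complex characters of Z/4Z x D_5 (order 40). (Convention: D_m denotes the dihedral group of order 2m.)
16

The number of irreducible complex representations of a finite group equals its number of conjugacy classes. For a direct product, #classes(G x H) = #classes(G) * #classes(H). Z/4Z has 4 classes (abelian), D_5 has 4 classes, so 4 * 4 = 16, so Z/4Z x D_5 (order 40) has exactly 16 irreducible complex representations.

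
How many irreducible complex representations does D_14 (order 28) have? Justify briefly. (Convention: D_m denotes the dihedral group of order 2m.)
10

Solution. The number of irreducible complex representations of a finite group equals its number of conjugacy classes. D_14 has 10 conjugacy classes (n/2 + 3 for n even), so D_14 (order 28) has exactly 10 irreducible complex representations.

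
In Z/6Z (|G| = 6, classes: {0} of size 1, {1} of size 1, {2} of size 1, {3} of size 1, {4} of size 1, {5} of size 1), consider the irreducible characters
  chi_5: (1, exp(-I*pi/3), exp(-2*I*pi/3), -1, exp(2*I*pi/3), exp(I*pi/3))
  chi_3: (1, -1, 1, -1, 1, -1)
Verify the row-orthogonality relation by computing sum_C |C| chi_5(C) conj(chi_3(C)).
Sum = 0; so <chi_5, chi_3> = 0 (distinct irreducibles are orthogonal).

Details: Compute term by term over conjugacy classes (|C| * chi_5(C) * conj(chi_3(C))):
  1*(1)*conj(1) + 1*(exp(-I*pi/3))*conj(-1) + 1*(exp(-2*I*pi/3))*conj(1) + 1*(-1)*conj(-1) + 1*(exp(2*I*pi/3))*conj(1) + 1*(exp(I*pi/3))*conj(-1)
  = (1) + (-exp(-I*pi/3)) + (exp(-2*I*pi/3)) + (1) + (exp(2*I*pi/3)) + (-exp(I*pi/3))
  = 0.
(Exp terms are combined using exp(i*s)*conj(exp(i*t)) = exp(i*(s-t)), and sums of them are collapsed using the identity that for every m > 1 the m distinct m-th roots of unity sum to 0, e.g. 1 + exp(2*I*pi/3) + exp(-2*I*pi/3) = 0.)
Dividing by |G| = 6 gives 0/6 = 0, matching the row-orthogonality relation <chi_5, chi_3> = [chi_5 = chi_3].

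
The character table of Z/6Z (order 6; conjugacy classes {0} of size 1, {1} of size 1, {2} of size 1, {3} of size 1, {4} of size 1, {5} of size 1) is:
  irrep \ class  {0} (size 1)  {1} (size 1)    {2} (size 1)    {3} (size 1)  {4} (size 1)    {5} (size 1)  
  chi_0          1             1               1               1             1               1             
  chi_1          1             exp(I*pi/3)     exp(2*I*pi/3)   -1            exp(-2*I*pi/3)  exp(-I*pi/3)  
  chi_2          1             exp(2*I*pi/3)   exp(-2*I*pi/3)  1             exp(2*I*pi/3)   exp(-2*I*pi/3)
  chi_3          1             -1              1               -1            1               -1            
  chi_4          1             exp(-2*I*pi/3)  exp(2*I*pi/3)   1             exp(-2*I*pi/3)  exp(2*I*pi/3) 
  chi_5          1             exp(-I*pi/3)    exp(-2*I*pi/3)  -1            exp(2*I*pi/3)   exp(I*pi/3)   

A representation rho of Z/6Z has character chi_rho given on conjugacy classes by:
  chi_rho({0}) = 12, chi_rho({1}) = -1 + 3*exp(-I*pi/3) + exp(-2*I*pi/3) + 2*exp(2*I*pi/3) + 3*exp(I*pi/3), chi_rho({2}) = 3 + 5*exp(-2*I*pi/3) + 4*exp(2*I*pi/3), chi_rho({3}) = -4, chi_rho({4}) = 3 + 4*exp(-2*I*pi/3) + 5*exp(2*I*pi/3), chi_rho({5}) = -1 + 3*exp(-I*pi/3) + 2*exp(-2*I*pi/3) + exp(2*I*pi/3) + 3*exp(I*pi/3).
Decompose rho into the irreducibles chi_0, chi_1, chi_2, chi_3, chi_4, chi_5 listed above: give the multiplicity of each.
Multiplicities: chi_0: 1, chi_1: 3, chi_2: 2, chi_3: 2, chi_4: 1, chi_5: 3.

Explanation: Use <chi_rho, chi> = (1/|G|) sum_C |C| * chi_rho(C) * conj(chi(C)) with |G| = 6 for each irreducible chi in the table:
  <chi_rho, chi_0> = (1/6)[1*(12)*conj(1) + 1*(-1 + 3*exp(-I*pi/3) + exp(-2*I*pi/3) + 2*exp(2*I*pi/3) + 3*exp(I*pi/3))*conj(1) + 1*(3 + 5*exp(-2*I*pi/3) + 4*exp(2*I*pi/3))*conj(1) + 1*(-4)*conj(1) + 1*(3 + 4*exp(-2*I*pi/3) + 5*exp(2*I*pi/3))*conj(1) + 1*(-1 + 3*exp(-I*pi/3) + 2*exp(-2*I*pi/3) + exp(2*I*pi/3) + 3*exp(I*pi/3))*conj(1)]
      = (1/6)[(12) + (-1 + 3*exp(-I*pi/3) + exp(-2*I*pi/3) + 2*exp(2*I*pi/3) + 3*exp(I*pi/3)) + (3 + 5*exp(-2*I*pi/3) + 4*exp(2*I*pi/3)) + (-4) + (3 + 4*exp(-2*I*pi/3) + 5*exp(2*I*pi/3)) + (-1 + 3*exp(-I*pi/3) + 2*exp(-2*I*pi/3) + exp(2*I*pi/3) + 3*exp(I*pi/3))] = 6/6 = 1
  <chi_rho, chi_1> = (1/6)[1*(12)*conj(1) + 1*(-1 + 3*exp(-I*pi/3) + exp(-2*I*pi/3) + 2*exp(2*I*pi/3) + 3*exp(I*pi/3))*conj(exp(I*pi/3)) + 1*(3 + 5*exp(-2*I*pi/3) + 4*exp(2*I*pi/3))*conj(exp(2*I*pi/3)) + 1*(-4)*conj(-1) + 1*(3 + 4*exp(-2*I*pi/3) + 5*exp(2*I*pi/3))*conj(exp(-2*I*pi/3)) + 1*(-1 + 3*exp(-I*pi/3) + 2*exp(-2*I*pi/3) + exp(2*I*pi/3) + 3*exp(I*pi/3))*conj(exp(-I*pi/3))]
      = (1/6)[(12) + (1) + (4 + 3*exp(-2*I*pi/3) + 5*exp(2*I*pi/3)) + (4) + (4 + 5*exp(-2*I*pi/3) + 3*exp(2*I*pi/3)) + (1)] = 18/6 = 3
  <chi_rho, chi_2> = (1/6)[1*(12)*conj(1) + 1*(-1 + 3*exp(-I*pi/3) + exp(-2*I*pi/3) + 2*exp(2*I*pi/3) + 3*exp(I*pi/3))*conj(exp(2*I*pi/3)) + 1*(3 + 5*exp(-2*I*pi/3) + 4*exp(2*I*pi/3))*conj(exp(-2*I*pi/3)) + 1*(-4)*conj(1) + 1*(3 + 4*exp(-2*I*pi/3) + 5*exp(2*I*pi/3))*conj(exp(2*I*pi/3)) + 1*(-1 + 3*exp(-I*pi/3) + 2*exp(-2*I*pi/3) + exp(2*I*pi/3) + 3*exp(I*pi/3))*conj(exp(-2*I*pi/3))]
      = (1/6)[(12) + (-1 + 3*exp(-I*pi/3) + exp(2*I*pi/3) - exp(-2*I*pi/3)) + (5 + 4*exp(-2*I*pi/3) + 3*exp(2*I*pi/3)) + (-4) + (5 + 3*exp(-2*I*pi/3) + 4*exp(2*I*pi/3)) + (-1 + exp(-2*I*pi/3) - exp(2*I*pi/3) + 3*exp(I*pi/3))] = 12/6 = 2
  <chi_rho, chi_3> = (1/6)[1*(12)*conj(1) + 1*(-1 + 3*exp(-I*pi/3) + exp(-2*I*pi/3) + 2*exp(2*I*pi/3) + 3*exp(I*pi/3))*conj(-1) + 1*(3 + 5*exp(-2*I*pi/3) + 4*exp(2*I*pi/3))*conj(1) + 1*(-4)*conj(-1) + 1*(3 + 4*exp(-2*I*pi/3) + 5*exp(2*I*pi/3))*conj(1) + 1*(-1 + 3*exp(-I*pi/3) + 2*exp(-2*I*pi/3) + exp(2*I*pi/3) + 3*exp(I*pi/3))*conj(-1)]
      = (1/6)[(12) + (1 - 3*exp(I*pi/3) - 2*exp(2*I*pi/3) - exp(-2*I*pi/3) - 3*exp(-I*pi/3)) + (3 + 5*exp(-2*I*pi/3) + 4*exp(2*I*pi/3)) + (4) + (3 + 4*exp(-2*I*pi/3) + 5*exp(2*I*pi/3)) + (1 - 3*exp(I*pi/3) - exp(2*I*pi/3) - 2*exp(-2*I*pi/3) - 3*exp(-I*pi/3))] = 12/6 = 2
  <chi_rho, chi_4> = (1/6)[1*(12)*conj(1) + 1*(-1 + 3*exp(-I*pi/3) + exp(-2*I*pi/3) + 2*exp(2*I*pi/3) + 3*exp(I*pi/3))*conj(exp(-2*I*pi/3)) + 1*(3 + 5*exp(-2*I*pi/3) + 4*exp(2*I*pi/3))*conj(exp(2*I*pi/3)) + 1*(-4)*conj(1) + 1*(3 + 4*exp(-2*I*pi/3) + 5*exp(2*I*pi/3))*conj(exp(-2*I*pi/3)) + 1*(-1 + 3*exp(-I*pi/3) + 2*exp(-2*I*pi/3) + exp(2*I*pi/3) + 3*exp(I*pi/3))*conj(exp(2*I*pi/3))]
      = (1/6)[(12) + (-1) + (4 + 3*exp(-2*I*pi/3) + 5*exp(2*I*pi/3)) + (-4) + (4 + 5*exp(-2*I*pi/3) + 3*exp(2*I*pi/3)) + (-1)] = 6/6 = 1
  <chi_rho, chi_5> = (1/6)[1*(12)*conj(1) + 1*(-1 + 3*exp(-I*pi/3) + exp(-2*I*pi/3) + 2*exp(2*I*pi/3) + 3*exp(I*pi/3))*conj(exp(-I*pi/3)) + 1*(3 + 5*exp(-2*I*pi/3) + 4*exp(2*I*pi/3))*conj(exp(-2*I*pi/3)) + 1*(-4)*conj(-1) + 1*(3 + 4*exp(-2*I*pi/3) + 5*exp(2*I*pi/3))*conj(exp(2*I*pi/3)) + 1*(-1 + 3*exp(-I*pi/3) + 2*exp(-2*I*pi/3) + exp(2*I*pi/3) + 3*exp(I*pi/3))*conj(exp(I*pi/3))]
      = (1/6)[(12) + (1 - exp(I*pi/3) + exp(-I*pi/3) + 3*exp(2*I*pi/3)) + (5 + 4*exp(-2*I*pi/3) + 3*exp(2*I*pi/3)) + (4) + (5 + 3*exp(-2*I*pi/3) + 4*exp(2*I*pi/3)) + (1 + 3*exp(-2*I*pi/3) - exp(-I*pi/3) + exp(I*pi/3))] = 18/6 = 3
(Exp terms are combined using exp(i*s)*conj(exp(i*t)) = exp(i*(s-t)), and sums of them are collapsed using the identity that for every m > 1 the m distinct m-th roots of unity sum to 0, e.g. 1 + exp(2*I*pi/3) + exp(-2*I*pi/3) = 0.)
Dimension check: dim(rho) = sum (mult * dim) = 1*1 + 3*1 + 2*1 + 2*1 + 1*1 + 3*1 = 12 = chi_rho(e) = 12.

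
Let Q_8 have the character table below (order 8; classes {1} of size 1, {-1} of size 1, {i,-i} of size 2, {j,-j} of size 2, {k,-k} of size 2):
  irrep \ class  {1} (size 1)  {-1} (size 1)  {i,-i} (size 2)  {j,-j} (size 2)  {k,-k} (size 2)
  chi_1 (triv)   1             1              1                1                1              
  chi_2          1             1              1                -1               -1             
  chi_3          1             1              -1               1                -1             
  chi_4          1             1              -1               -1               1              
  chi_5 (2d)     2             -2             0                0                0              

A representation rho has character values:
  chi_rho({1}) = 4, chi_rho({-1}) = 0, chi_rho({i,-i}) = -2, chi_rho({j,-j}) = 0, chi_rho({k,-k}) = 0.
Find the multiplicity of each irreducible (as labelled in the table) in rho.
Multiplicities: chi_1: 0, chi_2: 0, chi_3: 1, chi_4: 1, chi_5: 1.

Reasoning: Use <chi_rho, chi> = (1/|G|) sum_C |C| * chi_rho(C) * conj(chi(C)) with |G| = 8 for each irreducible chi in the table:
  <chi_rho, chi_1> = (1/8)[1*(4)*conj(1) + 1*(0)*conj(1) + 2*(-2)*conj(1) + 2*(0)*conj(1) + 2*(0)*conj(1)]
      = (1/8)[(4) + (0) + (-4) + (0) + (0)] = 0/8 = 0
  <chi_rho, chi_2> = (1/8)[1*(4)*conj(1) + 1*(0)*conj(1) + 2*(-2)*conj(1) + 2*(0)*conj(-1) + 2*(0)*conj(-1)]
      = (1/8)[(4) + (0) + (-4) + (0) + (0)] = 0/8 = 0
  <chi_rho, chi_3> = (1/8)[1*(4)*conj(1) + 1*(0)*conj(1) + 2*(-2)*conj(-1) + 2*(0)*conj(1) + 2*(0)*conj(-1)]
      = (1/8)[(4) + (0) + (4) + (0) + (0)] = 8/8 = 1
  <chi_rho, chi_4> = (1/8)[1*(4)*conj(1) + 1*(0)*conj(1) + 2*(-2)*conj(-1) + 2*(0)*conj(-1) + 2*(0)*conj(1)]
      = (1/8)[(4) + (0) + (4) + (0) + (0)] = 8/8 = 1
  <chi_rho, chi_5> = (1/8)[1*(4)*conj(2) + 1*(0)*conj(-2) + 2*(-2)*conj(0) + 2*(0)*conj(0) + 2*(0)*conj(0)]
      = (1/8)[(8) + (0) + (0) + (0) + (0)] = 8/8 = 1
Dimension check: dim(rho) = sum (mult * dim) = 0*1 + 0*1 + 1*1 + 1*1 + 1*2 = 4 = chi_rho(e) = 4.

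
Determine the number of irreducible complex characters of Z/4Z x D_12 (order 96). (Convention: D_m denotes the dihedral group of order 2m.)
36

Justification: The number of irreducible complex representations of a finite group equals its number of conjugacy classes. For a direct product, #classes(G x H) = #classes(G) * #classes(H). Z/4Z has 4 classes (abelian), D_12 has 9 classes, so 4 * 9 = 36, so Z/4Z x D_12 (order 96) has exactly 36 irreducible complex representations.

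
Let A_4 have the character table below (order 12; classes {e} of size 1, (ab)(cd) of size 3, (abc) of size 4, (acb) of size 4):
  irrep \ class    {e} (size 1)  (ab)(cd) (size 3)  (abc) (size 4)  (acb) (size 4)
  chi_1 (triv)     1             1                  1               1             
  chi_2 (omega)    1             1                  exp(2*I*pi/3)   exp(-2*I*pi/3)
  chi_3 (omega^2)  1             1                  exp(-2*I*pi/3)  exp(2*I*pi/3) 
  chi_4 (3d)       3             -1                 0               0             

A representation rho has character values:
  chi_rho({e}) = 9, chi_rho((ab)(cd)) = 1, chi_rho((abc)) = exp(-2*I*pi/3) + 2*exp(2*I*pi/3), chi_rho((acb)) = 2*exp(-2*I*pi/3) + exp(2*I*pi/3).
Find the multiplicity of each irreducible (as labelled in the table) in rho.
Multiplicities: chi_1: 0, chi_2: 2, chi_3: 1, chi_4: 2.

Argument: Use <chi_rho, chi> = (1/|G|) sum_C |C| * chi_rho(C) * conj(chi(C)) with |G| = 12 for each irreducible chi in the table:
  <chi_rho, chi_1> = (1/12)[1*(9)*conj(1) + 3*(1)*conj(1) + 4*(exp(-2*I*pi/3) + 2*exp(2*I*pi/3))*conj(1) + 4*(2*exp(-2*I*pi/3) + exp(2*I*pi/3))*conj(1)]
      = (1/12)[(9) + (3) + (4*exp(-2*I*pi/3) + 8*exp(2*I*pi/3)) + (8*exp(-2*I*pi/3) + 4*exp(2*I*pi/3))] = 0/12 = 0
  <chi_rho, chi_2> = (1/12)[1*(9)*conj(1) + 3*(1)*conj(1) + 4*(exp(-2*I*pi/3) + 2*exp(2*I*pi/3))*conj(exp(2*I*pi/3)) + 4*(2*exp(-2*I*pi/3) + exp(2*I*pi/3))*conj(exp(-2*I*pi/3))]
      = (1/12)[(9) + (3) + (8 + 4*exp(2*I*pi/3)) + (8 + 4*exp(-2*I*pi/3))] = 24/12 = 2
  <chi_rho, chi_3> = (1/12)[1*(9)*conj(1) + 3*(1)*conj(1) + 4*(exp(-2*I*pi/3) + 2*exp(2*I*pi/3))*conj(exp(-2*I*pi/3)) + 4*(2*exp(-2*I*pi/3) + exp(2*I*pi/3))*conj(exp(2*I*pi/3))]
      = (1/12)[(9) + (3) + (4 + 8*exp(-2*I*pi/3)) + (4 + 8*exp(2*I*pi/3))] = 12/12 = 1
  <chi_rho, chi_4> = (1/12)[1*(9)*conj(3) + 3*(1)*conj(-1) + 4*(exp(-2*I*pi/3) + 2*exp(2*I*pi/3))*conj(0) + 4*(2*exp(-2*I*pi/3) + exp(2*I*pi/3))*conj(0)]
      = (1/12)[(27) + (-3) + (0) + (0)] = 24/12 = 2
(Exp terms are combined using exp(i*s)*conj(exp(i*t)) = exp(i*(s-t)), and sums of them are collapsed using the identity that for every m > 1 the m distinct m-th roots of unity sum to 0, e.g. 1 + exp(2*I*pi/3) + exp(-2*I*pi/3) = 0.)
Dimension check: dim(rho) = sum (mult * dim) = 0*1 + 2*1 + 1*1 + 2*3 = 9 = chi_rho(e) = 9.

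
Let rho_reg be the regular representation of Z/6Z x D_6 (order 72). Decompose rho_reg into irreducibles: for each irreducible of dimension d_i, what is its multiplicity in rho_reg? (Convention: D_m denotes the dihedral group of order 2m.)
Each irreducible V_i of dimension d_i appears with multiplicity d_i, i.e. rho_reg = (direct sum over all irreducibles V_i) d_i V_i. The irreducible dimensions for Z/6Z x D_6 are 1, 1, 1, 1, 1, 1, 1, 1, 1, 1, 1, 1, 1, 1, 1, 1, 1, 1, 1, 1, 1, 1, 1, 1, 2, 2, 2, 2, 2, 2, 2, 2, 2, 2, 2, 2: 24 irreducibles of dimension 1, each with multiplicity 1; 12 irreducibles of dimension 2, each with multiplicity 2. Total dimension 24*1*1 + 12*2*2 = 72 = |G|.

Reasoning: General theorem: in the regular representation of a finite group G, each irreducible appears with multiplicity equal to its dimension. Check: dim(rho_reg) = sum d_i^2 = 1 + 1 + 1 + 1 + 1 + 1 + 1 + 1 + 1 + 1 + 1 + 1 + 1 + 1 + 1 + 1 + 1 + 1 + 1 + 1 + 1 + 1 + 1 + 1 + 4 + 4 + 4 + 4 + 4 + 4 + 4 + 4 + 4 + 4 + 4 + 4 = 72 = |G|.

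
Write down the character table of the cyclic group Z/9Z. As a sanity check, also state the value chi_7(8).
Character table of Z/9Z (irreps indexed chi_0,...,chi_8 with chi_k(m) = zeta_9^(k*m), zeta_9 = exp(2*pi*i/9)):
  irrep \ class  {0} (size 1)  {1} (size 1)    {2} (size 1)    {3} (size 1)    {4} (size 1)    {5} (size 1)    {6} (size 1)    {7} (size 1)    {8} (size 1)  
  chi_0          1             1               1               1               1               1               1               1               1             
  chi_1          1             exp(2*I*pi/9)   exp(4*I*pi/9)   exp(2*I*pi/3)   exp(8*I*pi/9)   exp(-8*I*pi/9)  exp(-2*I*pi/3)  exp(-4*I*pi/9)  exp(-2*I*pi/9)
  chi_2          1             exp(4*I*pi/9)   exp(8*I*pi/9)   exp(-2*I*pi/3)  exp(-2*I*pi/9)  exp(2*I*pi/9)   exp(2*I*pi/3)   exp(-8*I*pi/9)  exp(-4*I*pi/9)
  chi_3          1             exp(2*I*pi/3)   exp(-2*I*pi/3)  1               exp(2*I*pi/3)   exp(-2*I*pi/3)  1               exp(2*I*pi/3)   exp(-2*I*pi/3)
  chi_4          1             exp(8*I*pi/9)   exp(-2*I*pi/9)  exp(2*I*pi/3)   exp(-4*I*pi/9)  exp(4*I*pi/9)   exp(-2*I*pi/3)  exp(2*I*pi/9)   exp(-8*I*pi/9)
  chi_5          1             exp(-8*I*pi/9)  exp(2*I*pi/9)   exp(-2*I*pi/3)  exp(4*I*pi/9)   exp(-4*I*pi/9)  exp(2*I*pi/3)   exp(-2*I*pi/9)  exp(8*I*pi/9) 
  chi_6          1             exp(-2*I*pi/3)  exp(2*I*pi/3)   1               exp(-2*I*pi/3)  exp(2*I*pi/3)   1               exp(-2*I*pi/3)  exp(2*I*pi/3) 
  chi_7          1             exp(-4*I*pi/9)  exp(-8*I*pi/9)  exp(2*I*pi/3)   exp(2*I*pi/9)   exp(-2*I*pi/9)  exp(-2*I*pi/3)  exp(8*I*pi/9)   exp(4*I*pi/9) 
  chi_8          1             exp(-2*I*pi/9)  exp(-4*I*pi/9)  exp(-2*I*pi/3)  exp(-8*I*pi/9)  exp(8*I*pi/9)   exp(2*I*pi/3)   exp(4*I*pi/9)   exp(2*I*pi/9) 

Spot check: chi_7(8) = zeta_9^(7*8) = zeta_9^56 = exp(4*I*pi/9).

Solution. Z/9Z is abelian, so all 9 irreducible complex representations are 1-dimensional. They are given by chi_k(m) = zeta_9^(k*m) for k = 0,...,8. Row orthogonality: sum_m chi_k(m) conj(chi_l(m)) = 9 * [k = l].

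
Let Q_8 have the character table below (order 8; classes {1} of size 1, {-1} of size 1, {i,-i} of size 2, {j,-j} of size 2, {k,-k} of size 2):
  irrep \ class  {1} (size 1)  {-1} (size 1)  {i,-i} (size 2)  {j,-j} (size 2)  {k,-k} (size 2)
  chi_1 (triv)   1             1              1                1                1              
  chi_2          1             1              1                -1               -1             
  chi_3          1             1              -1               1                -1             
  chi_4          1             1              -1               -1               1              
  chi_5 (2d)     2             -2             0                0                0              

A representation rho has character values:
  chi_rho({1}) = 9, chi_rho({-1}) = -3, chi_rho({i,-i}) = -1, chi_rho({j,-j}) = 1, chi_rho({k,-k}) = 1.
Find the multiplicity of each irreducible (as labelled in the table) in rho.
Multiplicities: chi_1: 1, chi_2: 0, chi_3: 1, chi_4: 1, chi_5: 3.

Working: Use <chi_rho, chi> = (1/|G|) sum_C |C| * chi_rho(C) * conj(chi(C)) with |G| = 8 for each irreducible chi in the table:
  <chi_rho, chi_1> = (1/8)[1*(9)*conj(1) + 1*(-3)*conj(1) + 2*(-1)*conj(1) + 2*(1)*conj(1) + 2*(1)*conj(1)]
      = (1/8)[(9) + (-3) + (-2) + (2) + (2)] = 8/8 = 1
  <chi_rho, chi_2> = (1/8)[1*(9)*conj(1) + 1*(-3)*conj(1) + 2*(-1)*conj(1) + 2*(1)*conj(-1) + 2*(1)*conj(-1)]
      = (1/8)[(9) + (-3) + (-2) + (-2) + (-2)] = 0/8 = 0
  <chi_rho, chi_3> = (1/8)[1*(9)*conj(1) + 1*(-3)*conj(1) + 2*(-1)*conj(-1) + 2*(1)*conj(1) + 2*(1)*conj(-1)]
      = (1/8)[(9) + (-3) + (2) + (2) + (-2)] = 8/8 = 1
  <chi_rho, chi_4> = (1/8)[1*(9)*conj(1) + 1*(-3)*conj(1) + 2*(-1)*conj(-1) + 2*(1)*conj(-1) + 2*(1)*conj(1)]
      = (1/8)[(9) + (-3) + (2) + (-2) + (2)] = 8/8 = 1
  <chi_rho, chi_5> = (1/8)[1*(9)*conj(2) + 1*(-3)*conj(-2) + 2*(-1)*conj(0) + 2*(1)*conj(0) + 2*(1)*conj(0)]
      = (1/8)[(18) + (6) + (0) + (0) + (0)] = 24/8 = 3
Dimension check: dim(rho) = sum (mult * dim) = 1*1 + 0*1 + 1*1 + 1*1 + 3*2 = 9 = chi_rho(e) = 9.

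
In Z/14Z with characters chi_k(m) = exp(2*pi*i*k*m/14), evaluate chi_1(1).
chi_1(1) = zeta_14^1 = exp(I*pi/7)

Details: chi_1(1) = zeta_14^(1*1) = zeta_14^1. Since zeta_14^14 = 1, this equals zeta_14^1 = exp(2*pi*i*1/14) = exp(I*pi/7).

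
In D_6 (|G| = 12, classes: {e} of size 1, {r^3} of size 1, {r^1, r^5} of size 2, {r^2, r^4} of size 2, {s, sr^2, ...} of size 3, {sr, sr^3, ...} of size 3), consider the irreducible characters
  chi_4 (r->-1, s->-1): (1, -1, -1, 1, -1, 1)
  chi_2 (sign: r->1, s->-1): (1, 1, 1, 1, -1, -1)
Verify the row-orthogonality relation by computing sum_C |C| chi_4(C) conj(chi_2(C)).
Sum = 0; so <chi_4, chi_2> = 0 (distinct irreducibles are orthogonal).

Explanation: Compute term by term over conjugacy classes (|C| * chi_4(C) * conj(chi_2(C))):
  1*(1)*conj(1) + 1*(-1)*conj(1) + 2*(-1)*conj(1) + 2*(1)*conj(1) + 3*(-1)*conj(-1) + 3*(1)*conj(-1)
  = (1) + (-1) + (-2) + (2) + (3) + (-3)
  = 0.
Dividing by |G| = 12 gives 0/12 = 0, matching the row-orthogonality relation <chi_4, chi_2> = [chi_4 = chi_2].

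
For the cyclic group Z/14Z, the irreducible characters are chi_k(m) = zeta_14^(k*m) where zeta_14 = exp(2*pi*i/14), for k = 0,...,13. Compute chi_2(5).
chi_2(5) = zeta_14^10 = exp(-4*I*pi/7)

Proof sketch: chi_2(5) = zeta_14^(2*5) = zeta_14^10. Since zeta_14^14 = 1, this equals zeta_14^10 = exp(2*pi*i*10/14) = exp(-4*I*pi/7).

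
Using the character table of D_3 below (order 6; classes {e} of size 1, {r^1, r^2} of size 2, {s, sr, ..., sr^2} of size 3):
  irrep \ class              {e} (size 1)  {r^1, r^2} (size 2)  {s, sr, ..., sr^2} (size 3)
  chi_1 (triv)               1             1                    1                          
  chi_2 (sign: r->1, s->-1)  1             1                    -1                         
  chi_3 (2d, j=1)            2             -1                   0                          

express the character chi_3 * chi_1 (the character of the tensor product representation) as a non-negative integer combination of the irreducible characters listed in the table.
chi_3 tensor chi_1 = chi_3 (all other irreducibles have multiplicity 0).

Why: The character of a tensor product is the pointwise product (chi_3 * chi_1)(C) = chi_3(C) * chi_1(C):
  {e}: (2)*(1), {r^1, r^2}: (-1)*(1), {s, sr, ..., sr^2}: (0)*(1)
so (chi_3 * chi_1) takes values
  {e} -> 2, {r^1, r^2} -> -1, {s, sr, ..., sr^2} -> 0.
Now take the inner product of this character with each irreducible chi from the table, <chi_3*chi_1, chi> = (1/6) sum_C |C| (chi_3*chi_1)(C) conj(chi(C)):
  <chi_3*chi_1, chi_1> = (1/6)[1*(2)*conj(1) + 2*(-1)*conj(1) + 3*(0)*conj(1)]
      = (1/6)[(2) + (-2) + (0)] = 0/6 = 0
  <chi_3*chi_1, chi_2> = (1/6)[1*(2)*conj(1) + 2*(-1)*conj(1) + 3*(0)*conj(-1)]
      = (1/6)[(2) + (-2) + (0)] = 0/6 = 0
  <chi_3*chi_1, chi_3> = (1/6)[1*(2)*conj(2) + 2*(-1)*conj(-1) + 3*(0)*conj(0)]
      = (1/6)[(4) + (2) + (0)] = 6/6 = 1
Hence the multiplicities are chi_3: 1. Dimension check: dim(chi_3)*dim(chi_1) = 2*1 = 2 and sum (mult * dim) = 1*2 = 2.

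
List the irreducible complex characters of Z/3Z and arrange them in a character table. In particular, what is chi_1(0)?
Character table of Z/3Z (irreps indexed chi_0,...,chi_2 with chi_k(m) = zeta_3^(k*m), zeta_3 = exp(2*pi*i/3)):
  irrep \ class  {0} (size 1)  {1} (size 1)    {2} (size 1)  
  chi_0          1             1               1             
  chi_1          1             exp(2*I*pi/3)   exp(-2*I*pi/3)
  chi_2          1             exp(-2*I*pi/3)  exp(2*I*pi/3) 

Spot check: chi_1(0) = zeta_3^(1*0) = zeta_3^0 = 1.

Details: Z/3Z is abelian, so all 3 irreducible complex representations are 1-dimensional. They are given by chi_k(m) = zeta_3^(k*m) for k = 0,...,2. Row orthogonality: sum_m chi_k(m) conj(chi_l(m)) = 3 * [k = l].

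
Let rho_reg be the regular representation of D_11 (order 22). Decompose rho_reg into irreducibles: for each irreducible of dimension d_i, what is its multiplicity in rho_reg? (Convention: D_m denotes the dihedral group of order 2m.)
Each irreducible V_i of dimension d_i appears with multiplicity d_i, i.e. rho_reg = (direct sum over all irreducibles V_i) d_i V_i. The irreducible dimensions for D_11 are 1, 1, 2, 2, 2, 2, 2: 2 irreducibles of dimension 1, each with multiplicity 1; 5 irreducibles of dimension 2, each with multiplicity 2. Total dimension 2*1*1 + 5*2*2 = 22 = |G|.

Details: General theorem: in the regular representation of a finite group G, each irreducible appears with multiplicity equal to its dimension. Check: dim(rho_reg) = sum d_i^2 = 1 + 1 + 4 + 4 + 4 + 4 + 4 = 22 = |G|.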